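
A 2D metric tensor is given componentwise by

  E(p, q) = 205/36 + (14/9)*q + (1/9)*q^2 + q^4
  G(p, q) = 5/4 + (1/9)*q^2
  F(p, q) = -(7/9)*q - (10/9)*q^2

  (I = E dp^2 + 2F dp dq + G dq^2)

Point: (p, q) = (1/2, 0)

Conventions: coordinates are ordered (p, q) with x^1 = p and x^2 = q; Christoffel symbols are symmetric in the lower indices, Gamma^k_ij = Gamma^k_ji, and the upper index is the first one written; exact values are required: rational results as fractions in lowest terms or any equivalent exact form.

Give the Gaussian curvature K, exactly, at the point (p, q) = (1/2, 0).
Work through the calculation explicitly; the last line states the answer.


E = 205/36, F = 0, G = 5/4, EG - F^2 = 1025/144 at the point
E_p = 0, E_q = 14/9, F_p = 0, F_q = -7/9, G_p = 0, G_q = 0
E_qq = 2/9, F_pq = 0, G_pp = 0
Compute both Brioschi determinants and normalise by (EG - F^2)^2.
M1 = [[-E_qq/2 + F_pq - G_pp/2, E_p/2, F_p - E_q/2], [F_q - G_p/2, E, F], [G_q/2, F, G]] = [[-1/9, 0, -7/9], [-7/9, 205/36, 0], [0, 0, 5/4]]; det M1 = -1025/1296
M2 = [[0, E_q/2, G_p/2], [E_q/2, E, F], [G_p/2, F, G]] = [[0, 7/9, 0], [7/9, 205/36, 0], [0, 0, 5/4]]; det M2 = -245/324
det M1 - det M2 = -5/144; K = -5/144 / (1025/144)^2 = -144/210125

Answer: K = -144/210125


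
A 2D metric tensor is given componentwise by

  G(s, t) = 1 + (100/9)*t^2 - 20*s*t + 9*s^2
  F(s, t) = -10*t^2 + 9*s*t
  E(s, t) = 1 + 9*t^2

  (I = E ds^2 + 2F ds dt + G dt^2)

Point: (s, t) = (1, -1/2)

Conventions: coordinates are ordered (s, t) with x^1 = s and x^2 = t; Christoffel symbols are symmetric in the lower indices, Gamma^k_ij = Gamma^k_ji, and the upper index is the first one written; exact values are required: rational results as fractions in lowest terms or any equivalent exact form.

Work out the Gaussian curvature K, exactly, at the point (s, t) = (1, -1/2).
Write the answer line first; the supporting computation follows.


Answer: K = -11664/811801

E = 13/4, F = -7, G = 205/9, EG - F^2 = 901/36 at the point
E_s = 0, E_t = -9, F_s = -9/2, F_t = 19, G_s = 28, G_t = -280/9
E_tt = 18, F_st = 9, G_ss = 18
By Brioschi, K is (det M1 - det M2) divided by (EG - F^2) squared.
M1 = [[-E_tt/2 + F_st - G_ss/2, E_s/2, F_s - E_t/2], [F_t - G_s/2, E, F], [G_t/2, F, G]] = [[-9, 0, 0], [5, 13/4, -7], [-140/9, -7, 205/9]]; det M1 = -901/4
M2 = [[0, E_t/2, G_s/2], [E_t/2, E, F], [G_s/2, F, G]] = [[0, -9/2, 14], [-9/2, 13/4, -7], [14, -7, 205/9]]; det M2 = -865/4
det M1 - det M2 = -9; K = -9 / (901/36)^2 = -11664/811801


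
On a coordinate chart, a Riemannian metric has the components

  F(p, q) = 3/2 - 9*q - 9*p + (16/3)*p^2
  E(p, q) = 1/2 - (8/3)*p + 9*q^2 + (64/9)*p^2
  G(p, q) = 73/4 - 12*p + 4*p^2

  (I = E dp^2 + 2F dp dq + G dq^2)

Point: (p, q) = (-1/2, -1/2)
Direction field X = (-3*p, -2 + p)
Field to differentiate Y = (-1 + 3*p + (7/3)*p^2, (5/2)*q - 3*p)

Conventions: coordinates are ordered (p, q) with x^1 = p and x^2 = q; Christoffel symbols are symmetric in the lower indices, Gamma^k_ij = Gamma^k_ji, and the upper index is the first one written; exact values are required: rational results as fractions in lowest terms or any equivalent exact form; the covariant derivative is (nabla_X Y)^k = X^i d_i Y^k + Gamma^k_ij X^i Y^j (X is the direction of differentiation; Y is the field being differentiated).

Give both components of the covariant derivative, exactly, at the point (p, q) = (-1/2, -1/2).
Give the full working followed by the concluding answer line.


E = 211/36, F = 71/6, G = 101/4 at the point
E_p = -88/9, E_q = -9, F_p = -43/3, F_q = -9, G_p = -16, G_q = 0
EG - F^2 = 1147/144;  g^inv = (144/1147) * [[101/4, -71/6], [-71/6, 211/36]]
first-kind symbols [ij,l] = (1/2)(d_i g_jl + d_j g_il - d_l g_ij): [pp,p] = E_p/2 = -44/9, [pp,q] = F_p - E_q/2 = -59/6, [pq,p] = E_q/2 = -9/2, [pq,q] = G_p/2 = -8, [qq,p] = F_q - G_p/2 = -1, [qq,q] = G_q/2 = 0
Gamma^p_ij = (G*[ij,p] - F*[ij,q])/(EG - F^2), Gamma^q_ij = (E*[ij,q] - F*[ij,p])/(EG - F^2)
Gamma_ppp = -1020/1147, Gamma_ppq = -2730/1147, Gamma_pqq = -3636/1147, Gamma_qpp = 94/3441, Gamma_qpq = 916/1147, Gamma_qqq = 1704/1147
X = (3/2, -5/2), Y = (-23/12, 1/4) at the point

Answer: (nabla_X Y)^p = -7753/1147, (nabla_X Y)^q = -26258/3441


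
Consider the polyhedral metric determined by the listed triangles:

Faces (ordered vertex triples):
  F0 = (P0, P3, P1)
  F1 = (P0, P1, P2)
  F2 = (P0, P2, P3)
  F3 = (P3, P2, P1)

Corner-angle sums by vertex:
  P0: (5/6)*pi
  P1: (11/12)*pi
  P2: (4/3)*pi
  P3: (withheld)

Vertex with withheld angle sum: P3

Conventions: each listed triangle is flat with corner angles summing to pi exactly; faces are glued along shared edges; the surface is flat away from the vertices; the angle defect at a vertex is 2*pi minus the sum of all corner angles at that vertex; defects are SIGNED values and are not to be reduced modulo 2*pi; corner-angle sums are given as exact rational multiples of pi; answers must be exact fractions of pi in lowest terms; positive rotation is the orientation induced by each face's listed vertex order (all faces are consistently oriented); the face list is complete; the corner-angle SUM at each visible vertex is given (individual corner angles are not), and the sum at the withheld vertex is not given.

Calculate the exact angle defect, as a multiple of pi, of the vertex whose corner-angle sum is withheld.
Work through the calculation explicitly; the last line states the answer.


V = 4, E = 6, F = 4; chi = V - E + F = 2
Gauss-Bonnet: total defect = 2*pi*chi = 4*pi; visible defects sum to (35/12)*pi

Answer: defect(P3) = (13/12)*pi


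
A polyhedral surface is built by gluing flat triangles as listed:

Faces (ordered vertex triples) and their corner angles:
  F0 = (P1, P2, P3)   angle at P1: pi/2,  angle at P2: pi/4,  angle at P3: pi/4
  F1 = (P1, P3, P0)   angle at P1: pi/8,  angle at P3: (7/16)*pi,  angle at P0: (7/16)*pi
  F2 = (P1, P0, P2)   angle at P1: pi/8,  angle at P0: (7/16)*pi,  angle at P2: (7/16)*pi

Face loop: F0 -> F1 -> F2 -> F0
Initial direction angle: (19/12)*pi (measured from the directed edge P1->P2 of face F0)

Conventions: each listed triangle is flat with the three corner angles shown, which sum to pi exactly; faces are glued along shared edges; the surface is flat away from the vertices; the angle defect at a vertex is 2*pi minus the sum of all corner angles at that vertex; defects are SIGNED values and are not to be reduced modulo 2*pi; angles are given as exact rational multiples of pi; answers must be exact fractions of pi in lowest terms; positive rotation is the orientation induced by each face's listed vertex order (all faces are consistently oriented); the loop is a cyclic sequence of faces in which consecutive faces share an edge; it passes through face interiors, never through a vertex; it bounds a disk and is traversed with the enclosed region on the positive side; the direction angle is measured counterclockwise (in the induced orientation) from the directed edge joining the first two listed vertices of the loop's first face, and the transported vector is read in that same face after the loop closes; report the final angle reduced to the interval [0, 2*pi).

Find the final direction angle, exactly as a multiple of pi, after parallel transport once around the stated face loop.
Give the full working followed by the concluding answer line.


enclosed vertex P1: corner angles sum to (3/4)*pi, defect = 2*pi - (3/4)*pi = (5/4)*pi
holonomy = initial angle + sum of enclosed defects (mod 2*pi), positive in the induced orientation
final angle = (19/12)*pi + (5/4)*pi = (5/6)*pi (mod 2*pi)

Answer: final direction angle = (5/6)*pi


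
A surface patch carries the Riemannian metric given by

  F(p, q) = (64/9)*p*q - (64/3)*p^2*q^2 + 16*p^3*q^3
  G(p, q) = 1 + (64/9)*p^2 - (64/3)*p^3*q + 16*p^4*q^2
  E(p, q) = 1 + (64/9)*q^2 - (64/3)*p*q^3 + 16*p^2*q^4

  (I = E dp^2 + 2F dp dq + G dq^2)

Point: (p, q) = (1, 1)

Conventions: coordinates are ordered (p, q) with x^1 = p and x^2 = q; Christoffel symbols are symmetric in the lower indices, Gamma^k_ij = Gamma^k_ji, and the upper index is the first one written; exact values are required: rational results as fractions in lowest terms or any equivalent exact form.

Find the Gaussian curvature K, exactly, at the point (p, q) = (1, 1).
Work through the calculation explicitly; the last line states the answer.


E = 25/9, F = 16/9, G = 25/9, EG - F^2 = 41/9 at the point
E_p = 32/3, E_q = 128/9, F_p = 112/9, F_q = 112/9, G_p = 128/9, G_q = 32/3
E_qq = 704/9, F_pq = 592/9, G_pp = 704/9
Using the Brioschi determinant formula for K from the metric derivatives:
M1 = [[-E_qq/2 + F_pq - G_pp/2, E_p/2, F_p - E_q/2], [F_q - G_p/2, E, F], [G_q/2, F, G]] = [[-112/9, 16/3, 16/3], [16/3, 25/9, 16/9], [16/3, 16/9, 25/9]]; det M1 = -9200/81
M2 = [[0, E_q/2, G_p/2], [E_q/2, E, F], [G_p/2, F, G]] = [[0, 64/9, 64/9], [64/9, 25/9, 16/9], [64/9, 16/9, 25/9]]; det M2 = -8192/81
det M1 - det M2 = -112/9; K = -112/9 / (41/9)^2 = -1008/1681

Answer: K = -1008/1681


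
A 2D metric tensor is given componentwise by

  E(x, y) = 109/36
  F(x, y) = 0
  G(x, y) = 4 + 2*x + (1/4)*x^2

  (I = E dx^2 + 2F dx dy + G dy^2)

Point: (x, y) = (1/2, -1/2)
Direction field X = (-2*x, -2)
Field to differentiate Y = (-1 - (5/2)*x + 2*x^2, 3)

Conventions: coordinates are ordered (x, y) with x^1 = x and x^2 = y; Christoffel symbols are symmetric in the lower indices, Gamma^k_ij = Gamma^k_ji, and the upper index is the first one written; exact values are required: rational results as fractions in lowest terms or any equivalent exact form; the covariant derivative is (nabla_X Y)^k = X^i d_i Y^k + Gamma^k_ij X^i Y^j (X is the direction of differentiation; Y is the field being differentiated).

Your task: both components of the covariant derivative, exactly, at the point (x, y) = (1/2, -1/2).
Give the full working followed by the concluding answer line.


E = 109/36, F = 0, G = 81/16 at the point
E_x = 0, E_y = 0, F_x = 0, F_y = 0, G_x = 9/4, G_y = 0
EG - F^2 = 981/64;  g^inv = (64/981) * [[81/16, 0], [0, 109/36]]
first-kind symbols [ij,l] = (1/2)(d_i g_jl + d_j g_il - d_l g_ij): [xx,x] = E_x/2 = 0, [xx,y] = F_x - E_y/2 = 0, [xy,x] = E_y/2 = 0, [xy,y] = G_x/2 = 9/8, [yy,x] = F_y - G_x/2 = -9/8, [yy,y] = G_y/2 = 0
Gamma^x_ij = (G*[ij,x] - F*[ij,y])/(EG - F^2), Gamma^y_ij = (E*[ij,y] - F*[ij,x])/(EG - F^2)
Gamma_xxx = 0, Gamma_xxy = 0, Gamma_xyy = -81/218, Gamma_yxx = 0, Gamma_yxy = 2/9, Gamma_yyy = 0
X = (-1, -2), Y = (-7/4, 3) at the point

Answer: (nabla_X Y)^x = 595/218, (nabla_X Y)^y = 1/9


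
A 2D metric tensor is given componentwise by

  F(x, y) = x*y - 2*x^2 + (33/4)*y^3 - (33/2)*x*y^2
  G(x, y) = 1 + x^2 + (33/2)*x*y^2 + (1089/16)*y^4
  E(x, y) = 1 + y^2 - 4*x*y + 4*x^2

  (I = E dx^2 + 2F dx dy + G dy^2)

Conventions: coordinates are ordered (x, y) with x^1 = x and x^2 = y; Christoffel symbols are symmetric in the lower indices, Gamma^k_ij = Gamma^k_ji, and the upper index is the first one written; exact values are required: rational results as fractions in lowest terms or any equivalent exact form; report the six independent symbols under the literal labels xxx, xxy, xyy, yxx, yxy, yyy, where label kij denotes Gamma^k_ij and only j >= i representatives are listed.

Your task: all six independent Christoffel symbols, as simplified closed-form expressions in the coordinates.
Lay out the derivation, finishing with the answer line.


E = 1 + y^2 - 4*x*y + 4*x^2; F = x*y - 2*x^2 + (33/4)*y^3 - (33/2)*x*y^2; G = 1 + x^2 + (33/2)*x*y^2 + (1089/16)*y^4
Gamma^k_ij = (1/2) g^{kl} (d_i g_jl + d_j g_il - d_l g_ij), with g^inv = (1/(EG-F^2)) [[G, -F], [-F, E]]
first partials: E_x = -4*y + 8*x, E_y = 2*y - 4*x, F_x = y - 4*x - (33/2)*y^2, F_y = x + (99/4)*y^2 - 33*x*y, G_x = 2*x + (33/2)*y^2, G_y = 33*x*y + (1089/4)*y^3
D = EG - F^2 = 1 + y^2 - 4*x*y + 5*x^2 + (33/2)*x*y^2 + (1089/16)*y^4
expanded: Gamma^x_xx = (G E_x - 2F F_x + F E_y)/(2D), Gamma^x_xy = (G E_y - F G_x)/(2D), Gamma^x_yy = (2G F_y - G G_x - F G_y)/(2D), Gamma^y_xx = (2E F_x - E E_y - F E_x)/(2D), Gamma^y_xy = (E G_x - F E_y)/(2D), Gamma^y_yy = (E G_y - 2F F_y + F G_x)/(2D); substitute and cancel common factors

Answer: Gamma_xxx = (64*x - 32*y)/(80*x^2 + 264*x*y^2 - 64*x*y + 1089*y^4 + 16*y^2 + 16), Gamma_xxy = (-32*x + 16*y)/(80*x^2 + 264*x*y^2 - 64*x*y + 1089*y^4 + 16*y^2 + 16), Gamma_xyy = (-528*x*y + 264*y^2)/(80*x^2 + 264*x*y^2 - 64*x*y + 1089*y^4 + 16*y^2 + 16), Gamma_yxx = (-32*x - 264*y^2)/(80*x^2 + 264*x*y^2 - 64*x*y + 1089*y^4 + 16*y^2 + 16), Gamma_yxy = (16*x + 132*y^2)/(80*x^2 + 264*x*y^2 - 64*x*y + 1089*y^4 + 16*y^2 + 16), Gamma_yyy = (264*x*y + 2178*y^3)/(80*x^2 + 264*x*y^2 - 64*x*y + 1089*y^4 + 16*y^2 + 16)


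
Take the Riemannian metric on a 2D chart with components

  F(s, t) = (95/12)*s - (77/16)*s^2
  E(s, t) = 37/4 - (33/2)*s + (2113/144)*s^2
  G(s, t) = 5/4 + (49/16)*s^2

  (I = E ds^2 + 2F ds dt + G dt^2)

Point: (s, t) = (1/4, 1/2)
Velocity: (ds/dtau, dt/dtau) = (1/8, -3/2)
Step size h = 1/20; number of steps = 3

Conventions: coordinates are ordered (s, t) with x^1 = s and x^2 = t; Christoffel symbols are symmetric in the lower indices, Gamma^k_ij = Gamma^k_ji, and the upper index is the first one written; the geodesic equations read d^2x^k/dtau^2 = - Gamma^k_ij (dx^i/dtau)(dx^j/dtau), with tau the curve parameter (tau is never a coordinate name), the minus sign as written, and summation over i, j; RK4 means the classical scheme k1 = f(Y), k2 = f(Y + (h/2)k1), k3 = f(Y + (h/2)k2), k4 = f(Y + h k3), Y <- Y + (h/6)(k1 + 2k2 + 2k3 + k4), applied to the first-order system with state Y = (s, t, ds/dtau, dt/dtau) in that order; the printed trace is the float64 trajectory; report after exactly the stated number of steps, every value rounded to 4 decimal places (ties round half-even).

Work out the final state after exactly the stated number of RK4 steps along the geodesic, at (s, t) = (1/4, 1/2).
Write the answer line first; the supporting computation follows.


Answer: s = 0.2734, t = 0.2713, ds/dtau = 0.1898, dt/dtau = -1.5517

f(Y) = (ds/dtau, dt/dtau, -Gamma^s_ij Y'^i Y'^j, -Gamma^t_ij Y'^i Y'^j) with the Gammas evaluated at the stage position; h = 0.050000; intermediate values shown to 6 dp
step 0: s = 0.2500, t = 0.5000, ds/dtau = 0.1250, dt/dtau = -1.5000
step 1:
  k1: at (s, t) = (0.250000, 0.500000), (ds/dtau, dt/dtau) = (0.125000, -1.500000); Gamma_sss = -2.690455, Gamma_sst = -0.218089, Gamma_stt = -0.187296, Gamma_tss = 6.955733, Gamma_tst = 0.785110, Gamma_ttt = 0.218089; k1 = (0.125000, -1.500000, 0.381671, -0.304968)
  k2: at (s, t) = (0.253125, 0.462500), (ds/dtau, dt/dtau) = (0.134542, -1.507624); Gamma_sss = -2.722720, Gamma_sst = -0.225759, Gamma_stt = -0.192560, Gamma_tss = 6.981552, Gamma_tst = 0.800695, Gamma_ttt = 0.225759; k2 = (0.134542, -1.507624, 0.395376, -0.314687)
  k3: at (s, t) = (0.253364, 0.462309), (ds/dtau, dt/dtau) = (0.134884, -1.507867); Gamma_sss = -2.725198, Gamma_sst = -0.226353, Gamma_stt = -0.192968, Gamma_tss = 6.983546, Gamma_tst = 0.801897, Gamma_ttt = 0.226353; k3 = (0.134884, -1.507867, 0.396251, -0.315517)
  k4: at (s, t) = (0.256744, 0.424607), (ds/dtau, dt/dtau) = (0.144813, -1.515776); Gamma_sss = -2.760558, Gamma_sst = -0.234919, Gamma_stt = -0.198838, Gamma_tss = 7.012166, Gamma_tst = 0.819110, Gamma_ttt = 0.234919; k4 = (0.144813, -1.515776, 0.411605, -0.327200)
  Y <- Y + (h/6)(k1 + 2k2 + 2k3 + k4): s = 0.2567, t = 0.4246, ds/dtau = 0.1448, dt/dtau = -1.5158
step 2:
  k1: at (s, t) = (0.256739, 0.424610), (ds/dtau, dt/dtau) = (0.144804, -1.515771); Gamma_sss = -2.760502, Gamma_sst = -0.234905, Gamma_stt = -0.198828, Gamma_tss = 7.012120, Gamma_tst = 0.819082, Gamma_ttt = 0.234905; k1 = (0.144804, -1.515771, 0.411585, -0.327181)
  k2: at (s, t) = (0.260359, 0.386716), (ds/dtau, dt/dtau) = (0.155094, -1.523951); Gamma_sss = -2.798862, Gamma_sst = -0.244374, Gamma_stt = -0.205308, Gamma_tss = 7.043511, Gamma_tst = 0.837905, Gamma_ttt = 0.244374; k2 = (0.155094, -1.523951, 0.428619, -0.340880)
  k3: at (s, t) = (0.260616, 0.386512), (ds/dtau, dt/dtau) = (0.155520, -1.524293); Gamma_sss = -2.801608, Gamma_sst = -0.245059, Gamma_stt = -0.205776, Gamma_tss = 7.045771, Gamma_tst = 0.839258, Gamma_ttt = 0.245059; k3 = (0.155520, -1.524293, 0.429690, -0.341895)
  k4: at (s, t) = (0.264515, 0.348396), (ds/dtau, dt/dtau) = (0.166289, -1.532866); Gamma_sss = -2.843544, Gamma_sst = -0.255638, Gamma_stt = -0.213004, Gamma_tss = 7.080507, Gamma_tst = 0.860030, Gamma_ttt = 0.255638; k4 = (0.166289, -1.532866, 0.448798, -0.358015)
  Y <- Y + (h/6)(k1 + 2k2 + 2k3 + k4): s = 0.2645, t = 0.3484, ds/dtau = 0.1663, dt/dtau = -1.5329
step 3:
  k1: at (s, t) = (0.264508, 0.348401), (ds/dtau, dt/dtau) = (0.166279, -1.532861); Gamma_sss = -2.843472, Gamma_sst = -0.255619, Gamma_stt = -0.212992, Gamma_tss = 7.080447, Gamma_tst = 0.859994, Gamma_ttt = 0.255619; k1 = (0.166279, -1.532861, 0.448772, -0.357989)
  k2: at (s, t) = (0.268665, 0.310079), (ds/dtau, dt/dtau) = (0.177499, -1.541811); Gamma_sss = -2.888866, Gamma_sst = -0.267320, Gamma_stt = -0.220977, Gamma_tss = 7.118487, Gamma_tst = 0.882700, Gamma_ttt = 0.267320; k2 = (0.177499, -1.541811, 0.470003, -0.376605)
  k3: at (s, t) = (0.268946, 0.309856), (ds/dtau, dt/dtau) = (0.178030, -1.542276); Gamma_sss = -2.891955, Gamma_sst = -0.268125, Gamma_stt = -0.221526, Gamma_tss = 7.121091, Gamma_tst = 0.884253, Gamma_ttt = 0.268125; k3 = (0.178030, -1.542276, 0.471346, -0.377887)
  k4: at (s, t) = (0.273410, 0.271287), (ds/dtau, dt/dtau) = (0.189847, -1.551755); Gamma_sss = -2.941549, Gamma_sst = -0.281227, Gamma_stt = -0.230457, Gamma_tss = 7.163180, Gamma_tst = 0.909347, Gamma_ttt = 0.281227; k4 = (0.189847, -1.551755, 0.495249, -0.399574)
  Y <- Y + (h/6)(k1 + 2k2 + 2k3 + k4): s = 0.2734, t = 0.2713, ds/dtau = 0.1898, dt/dtau = -1.5517


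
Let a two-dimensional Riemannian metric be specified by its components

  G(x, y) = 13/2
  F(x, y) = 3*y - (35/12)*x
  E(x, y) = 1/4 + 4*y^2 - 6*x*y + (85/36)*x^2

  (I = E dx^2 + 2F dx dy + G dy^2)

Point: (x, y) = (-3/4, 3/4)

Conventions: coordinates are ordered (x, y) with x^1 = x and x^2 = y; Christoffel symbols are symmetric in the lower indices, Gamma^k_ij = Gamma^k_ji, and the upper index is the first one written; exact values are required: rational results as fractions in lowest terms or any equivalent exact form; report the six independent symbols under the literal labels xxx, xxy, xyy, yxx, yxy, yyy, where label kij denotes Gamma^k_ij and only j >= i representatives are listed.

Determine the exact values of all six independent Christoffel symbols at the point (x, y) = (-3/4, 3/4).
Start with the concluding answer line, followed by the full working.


Answer: Gamma_xxx = 1552/4167, Gamma_xxy = 2912/2315, Gamma_xyy = 1664/2315, Gamma_yxx = -6295/4167, Gamma_yxy = -1988/2315, Gamma_yyy = -1136/2315

E = 461/64, F = 71/16, G = 13/2 at the point
E_x = -193/24, E_y = 21/2, F_x = -35/12, F_y = 3, G_x = 0, G_y = 0
EG - F^2 = 6945/256;  g^inv = (256/6945) * [[13/2, -71/16], [-71/16, 461/64]]
first-kind symbols [ij,l] = (1/2)(d_i g_jl + d_j g_il - d_l g_ij): [xx,x] = E_x/2 = -193/48, [xx,y] = F_x - E_y/2 = -49/6, [xy,x] = E_y/2 = 21/4, [xy,y] = G_x/2 = 0, [yy,x] = F_y - G_x/2 = 3, [yy,y] = G_y/2 = 0
Gamma^x_ij = (G*[ij,x] - F*[ij,y])/(EG - F^2), Gamma^y_ij = (E*[ij,y] - F*[ij,x])/(EG - F^2)


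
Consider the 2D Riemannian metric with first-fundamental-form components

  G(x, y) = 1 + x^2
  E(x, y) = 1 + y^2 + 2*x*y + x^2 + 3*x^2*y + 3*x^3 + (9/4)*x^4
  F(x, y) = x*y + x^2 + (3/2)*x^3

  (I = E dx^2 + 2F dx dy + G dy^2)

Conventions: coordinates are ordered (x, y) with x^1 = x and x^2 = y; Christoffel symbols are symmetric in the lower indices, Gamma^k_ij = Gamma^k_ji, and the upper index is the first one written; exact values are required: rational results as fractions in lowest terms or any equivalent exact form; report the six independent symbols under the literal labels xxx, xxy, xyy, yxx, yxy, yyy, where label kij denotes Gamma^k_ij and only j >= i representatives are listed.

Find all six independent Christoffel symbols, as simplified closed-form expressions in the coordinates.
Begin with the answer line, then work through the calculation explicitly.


Answer: Gamma_xxx = (18*x^3 + 18*x^2 + 12*x*y + 4*x + 4*y)/(9*x^4 + 12*x^3 + 12*x^2*y + 8*x^2 + 8*x*y + 4*y^2 + 4), Gamma_xxy = (6*x^2 + 4*x + 4*y)/(9*x^4 + 12*x^3 + 12*x^2*y + 8*x^2 + 8*x*y + 4*y^2 + 4), Gamma_xyy = 0, Gamma_yxx = (12*x^2 + 4*x)/(9*x^4 + 12*x^3 + 12*x^2*y + 8*x^2 + 8*x*y + 4*y^2 + 4), Gamma_yxy = 4*x/(9*x^4 + 12*x^3 + 12*x^2*y + 8*x^2 + 8*x*y + 4*y^2 + 4), Gamma_yyy = 0

E = 1 + y^2 + 2*x*y + x^2 + 3*x^2*y + 3*x^3 + (9/4)*x^4; F = x*y + x^2 + (3/2)*x^3; G = 1 + x^2
Gamma^k_ij = (1/2) g^{kl} (d_i g_jl + d_j g_il - d_l g_ij), with g^inv = (1/(EG-F^2)) [[G, -F], [-F, E]]
first partials: E_x = 2*y + 2*x + 6*x*y + 9*x^2 + 9*x^3, E_y = 2*y + 2*x + 3*x^2, F_x = y + 2*x + (9/2)*x^2, F_y = x, G_x = 2*x, G_y = 0
D = EG - F^2 = 1 + y^2 + 2*x*y + 2*x^2 + 3*x^2*y + 3*x^3 + (9/4)*x^4
expanded: Gamma^x_xx = (G E_x - 2F F_x + F E_y)/(2D), Gamma^x_xy = (G E_y - F G_x)/(2D), Gamma^x_yy = (2G F_y - G G_x - F G_y)/(2D), Gamma^y_xx = (2E F_x - E E_y - F E_x)/(2D), Gamma^y_xy = (E G_x - F E_y)/(2D), Gamma^y_yy = (E G_y - 2F F_y + F G_x)/(2D); substitute and cancel common factors


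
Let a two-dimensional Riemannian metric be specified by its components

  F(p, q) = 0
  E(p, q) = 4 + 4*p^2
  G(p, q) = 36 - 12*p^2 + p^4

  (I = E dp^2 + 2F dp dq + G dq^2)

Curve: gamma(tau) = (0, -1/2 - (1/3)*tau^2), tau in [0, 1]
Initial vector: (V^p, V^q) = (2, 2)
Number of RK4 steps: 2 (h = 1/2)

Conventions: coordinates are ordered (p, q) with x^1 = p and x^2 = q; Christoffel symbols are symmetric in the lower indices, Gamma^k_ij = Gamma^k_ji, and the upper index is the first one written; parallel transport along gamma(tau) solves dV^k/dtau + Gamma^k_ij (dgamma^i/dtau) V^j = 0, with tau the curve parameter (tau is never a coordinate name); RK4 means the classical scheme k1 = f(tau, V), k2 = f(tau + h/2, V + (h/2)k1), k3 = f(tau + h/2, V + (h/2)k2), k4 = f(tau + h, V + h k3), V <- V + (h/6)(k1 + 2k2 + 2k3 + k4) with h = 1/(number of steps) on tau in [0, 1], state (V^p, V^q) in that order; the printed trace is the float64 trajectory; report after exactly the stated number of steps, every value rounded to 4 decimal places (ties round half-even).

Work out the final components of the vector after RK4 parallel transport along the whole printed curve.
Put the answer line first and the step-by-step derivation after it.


Answer: V^p = 2.0000, V^q = 2.0000

gamma'(tau) = (0, -(2/3)*tau); f(tau, V)^k = -Gamma^k_ij(gamma(tau)) gamma'^i(tau) V^j; h = 1/2; intermediate values shown to 6 dp
curve data and Christoffel symbols at the stage parameters:
  tau = 0.000000: gamma = (0.000000, -0.500000), gamma' = (0.000000, 0.000000); Gamma_ppp = 0.000000, Gamma_ppq = 0.000000, Gamma_pqq = 0.000000, Gamma_qpp = 0.000000, Gamma_qpq = 0.000000, Gamma_qqq = 0.000000
  tau = 0.250000: gamma = (0.000000, -0.520833), gamma' = (0.000000, -0.166667); Gamma_ppp = 0.000000, Gamma_ppq = 0.000000, Gamma_pqq = 0.000000, Gamma_qpp = 0.000000, Gamma_qpq = 0.000000, Gamma_qqq = 0.000000
  tau = 0.500000: gamma = (0.000000, -0.583333), gamma' = (0.000000, -0.333333); Gamma_ppp = 0.000000, Gamma_ppq = 0.000000, Gamma_pqq = 0.000000, Gamma_qpp = 0.000000, Gamma_qpq = 0.000000, Gamma_qqq = 0.000000
  tau = 0.750000: gamma = (0.000000, -0.687500), gamma' = (0.000000, -0.500000); Gamma_ppp = 0.000000, Gamma_ppq = 0.000000, Gamma_pqq = 0.000000, Gamma_qpp = 0.000000, Gamma_qpq = 0.000000, Gamma_qqq = 0.000000
  tau = 1.000000: gamma = (0.000000, -0.833333), gamma' = (0.000000, -0.666667); Gamma_ppp = 0.000000, Gamma_ppq = 0.000000, Gamma_pqq = 0.000000, Gamma_qpp = 0.000000, Gamma_qpq = 0.000000, Gamma_qqq = 0.000000
step 0: V^p = 2.0000, V^q = 2.0000
step 1: k1 = (0.000000, 0.000000), k2 = (0.000000, 0.000000), k3 = (0.000000, 0.000000), k4 = (0.000000, 0.000000); V <- V + (h/6)(k1 + 2k2 + 2k3 + k4): V^p = 2.0000, V^q = 2.0000
step 2: k1 = (0.000000, 0.000000), k2 = (0.000000, 0.000000), k3 = (0.000000, 0.000000), k4 = (0.000000, 0.000000); V <- V + (h/6)(k1 + 2k2 + 2k3 + k4): V^p = 2.0000, V^q = 2.0000


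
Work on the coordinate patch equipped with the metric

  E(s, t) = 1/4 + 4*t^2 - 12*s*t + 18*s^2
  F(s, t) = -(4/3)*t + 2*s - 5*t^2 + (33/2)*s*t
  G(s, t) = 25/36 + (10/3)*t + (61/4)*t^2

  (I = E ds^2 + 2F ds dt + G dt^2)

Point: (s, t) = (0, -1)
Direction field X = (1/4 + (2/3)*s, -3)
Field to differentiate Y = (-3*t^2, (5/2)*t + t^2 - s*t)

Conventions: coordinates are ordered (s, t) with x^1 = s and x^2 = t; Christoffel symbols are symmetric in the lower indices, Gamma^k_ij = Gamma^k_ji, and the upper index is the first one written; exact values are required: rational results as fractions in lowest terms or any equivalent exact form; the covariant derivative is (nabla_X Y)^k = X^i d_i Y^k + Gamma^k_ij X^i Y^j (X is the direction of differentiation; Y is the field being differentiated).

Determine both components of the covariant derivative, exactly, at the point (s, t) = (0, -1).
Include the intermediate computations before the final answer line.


E = 17/4, F = -11/3, G = 227/18 at the point
E_s = 12, E_t = -8, F_s = -29/2, F_t = 26/3, G_s = 0, G_t = -163/6
EG - F^2 = 2891/72;  g^inv = (72/2891) * [[227/18, 11/3], [11/3, 17/4]]
first-kind symbols [ij,l] = (1/2)(d_i g_jl + d_j g_il - d_l g_ij): [ss,s] = E_s/2 = 6, [ss,t] = F_s - E_t/2 = -21/2, [st,s] = E_t/2 = -4, [st,t] = G_s/2 = 0, [tt,s] = F_t - G_s/2 = 26/3, [tt,t] = G_t/2 = -163/12
Gamma^s_ij = (G*[ij,s] - F*[ij,t])/(EG - F^2), Gamma^t_ij = (E*[ij,t] - F*[ij,s])/(EG - F^2)
Gamma_sss = 2676/2891, Gamma_sst = -3632/2891, Gamma_stt = 12850/8673, Gamma_tss = -1629/2891, Gamma_tst = -1056/2891, Gamma_ttt = -3737/5782
X = (1/4, -3), Y = (-3, -3/2) at the point

Answer: (nabla_X Y)^s = -66096/2891, (nabla_X Y)^t = -79633/11564


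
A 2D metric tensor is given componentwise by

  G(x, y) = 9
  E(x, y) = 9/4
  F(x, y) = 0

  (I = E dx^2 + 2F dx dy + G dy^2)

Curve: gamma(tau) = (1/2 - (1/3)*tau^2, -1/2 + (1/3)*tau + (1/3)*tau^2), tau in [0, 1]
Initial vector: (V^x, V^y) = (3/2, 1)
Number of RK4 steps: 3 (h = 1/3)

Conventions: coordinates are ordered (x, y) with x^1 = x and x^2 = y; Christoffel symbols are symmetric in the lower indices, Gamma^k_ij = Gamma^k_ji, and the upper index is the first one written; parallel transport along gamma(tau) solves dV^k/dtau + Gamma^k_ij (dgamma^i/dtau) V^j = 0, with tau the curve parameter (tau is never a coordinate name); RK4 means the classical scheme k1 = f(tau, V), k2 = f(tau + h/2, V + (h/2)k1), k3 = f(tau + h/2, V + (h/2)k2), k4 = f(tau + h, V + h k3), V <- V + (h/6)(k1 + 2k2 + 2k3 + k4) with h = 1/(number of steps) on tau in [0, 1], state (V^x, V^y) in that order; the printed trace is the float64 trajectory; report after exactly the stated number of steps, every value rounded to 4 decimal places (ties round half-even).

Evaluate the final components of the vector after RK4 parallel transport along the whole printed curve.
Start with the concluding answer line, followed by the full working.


Answer: V^x = 1.5000, V^y = 1.0000

gamma'(tau) = (-(2/3)*tau, 1/3 + (2/3)*tau); f(tau, V)^k = -Gamma^k_ij(gamma(tau)) gamma'^i(tau) V^j; h = 1/3; intermediate values shown to 6 dp
curve data and Christoffel symbols at the stage parameters:
  tau = 0.000000: gamma = (0.500000, -0.500000), gamma' = (0.000000, 0.333333); Gamma_xxx = 0.000000, Gamma_xxy = 0.000000, Gamma_xyy = 0.000000, Gamma_yxx = 0.000000, Gamma_yxy = 0.000000, Gamma_yyy = 0.000000
  tau = 0.166667: gamma = (0.490741, -0.435185), gamma' = (-0.111111, 0.444444); Gamma_xxx = 0.000000, Gamma_xxy = 0.000000, Gamma_xyy = 0.000000, Gamma_yxx = 0.000000, Gamma_yxy = 0.000000, Gamma_yyy = 0.000000
  tau = 0.333333: gamma = (0.462963, -0.351852), gamma' = (-0.222222, 0.555556); Gamma_xxx = 0.000000, Gamma_xxy = 0.000000, Gamma_xyy = 0.000000, Gamma_yxx = 0.000000, Gamma_yxy = 0.000000, Gamma_yyy = 0.000000
  tau = 0.500000: gamma = (0.416667, -0.250000), gamma' = (-0.333333, 0.666667); Gamma_xxx = 0.000000, Gamma_xxy = 0.000000, Gamma_xyy = 0.000000, Gamma_yxx = 0.000000, Gamma_yxy = 0.000000, Gamma_yyy = 0.000000
  tau = 0.666667: gamma = (0.351852, -0.129630), gamma' = (-0.444444, 0.777778); Gamma_xxx = 0.000000, Gamma_xxy = 0.000000, Gamma_xyy = 0.000000, Gamma_yxx = 0.000000, Gamma_yxy = 0.000000, Gamma_yyy = 0.000000
  tau = 0.833333: gamma = (0.268519, 0.009259), gamma' = (-0.555556, 0.888889); Gamma_xxx = 0.000000, Gamma_xxy = 0.000000, Gamma_xyy = 0.000000, Gamma_yxx = 0.000000, Gamma_yxy = 0.000000, Gamma_yyy = 0.000000
  tau = 1.000000: gamma = (0.166667, 0.166667), gamma' = (-0.666667, 1.000000); Gamma_xxx = 0.000000, Gamma_xxy = 0.000000, Gamma_xyy = 0.000000, Gamma_yxx = 0.000000, Gamma_yxy = 0.000000, Gamma_yyy = 0.000000
step 0: V^x = 1.5000, V^y = 1.0000
step 1: k1 = (0.000000, 0.000000), k2 = (0.000000, 0.000000), k3 = (0.000000, 0.000000), k4 = (0.000000, 0.000000); V <- V + (h/6)(k1 + 2k2 + 2k3 + k4): V^x = 1.5000, V^y = 1.0000
step 2: k1 = (0.000000, 0.000000), k2 = (0.000000, 0.000000), k3 = (0.000000, 0.000000), k4 = (0.000000, 0.000000); V <- V + (h/6)(k1 + 2k2 + 2k3 + k4): V^x = 1.5000, V^y = 1.0000
step 3: k1 = (0.000000, 0.000000), k2 = (0.000000, 0.000000), k3 = (0.000000, 0.000000), k4 = (0.000000, 0.000000); V <- V + (h/6)(k1 + 2k2 + 2k3 + k4): V^x = 1.5000, V^y = 1.0000


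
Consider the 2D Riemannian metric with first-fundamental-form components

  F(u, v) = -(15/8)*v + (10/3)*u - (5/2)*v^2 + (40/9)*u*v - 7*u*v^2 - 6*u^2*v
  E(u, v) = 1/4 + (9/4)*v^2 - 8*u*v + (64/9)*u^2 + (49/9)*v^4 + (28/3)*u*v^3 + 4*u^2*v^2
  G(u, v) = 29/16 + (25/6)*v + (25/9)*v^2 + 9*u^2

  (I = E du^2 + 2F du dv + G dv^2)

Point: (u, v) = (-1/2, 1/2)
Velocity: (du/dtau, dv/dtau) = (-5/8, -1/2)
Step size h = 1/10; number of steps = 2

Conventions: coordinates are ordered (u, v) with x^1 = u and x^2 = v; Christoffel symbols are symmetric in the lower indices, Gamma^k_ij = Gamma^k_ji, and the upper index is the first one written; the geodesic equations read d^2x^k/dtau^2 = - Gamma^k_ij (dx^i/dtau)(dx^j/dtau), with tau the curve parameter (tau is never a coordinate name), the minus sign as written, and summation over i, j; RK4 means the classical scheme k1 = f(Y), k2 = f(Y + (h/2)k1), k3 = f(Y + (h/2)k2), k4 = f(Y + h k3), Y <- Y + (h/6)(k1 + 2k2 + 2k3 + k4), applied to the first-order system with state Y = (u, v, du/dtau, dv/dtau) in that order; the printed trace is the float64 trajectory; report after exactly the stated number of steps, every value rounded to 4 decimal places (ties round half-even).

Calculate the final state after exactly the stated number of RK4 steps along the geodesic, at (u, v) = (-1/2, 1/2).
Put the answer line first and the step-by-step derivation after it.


Answer: u = -0.6191, v = 0.4056, du/dtau = -0.5630, dv/dtau = -0.4399

f(Y) = (du/dtau, dv/dtau, -Gamma^u_ij Y'^i Y'^j, -Gamma^v_ij Y'^i Y'^j) with the Gammas evaluated at the stage position; h = 0.100000; intermediate values shown to 6 dp
step 0: u = -0.5000, v = 0.5000, du/dtau = -0.6250, dv/dtau = -0.5000
step 1:
  k1: at (u, v) = (-0.500000, 0.500000), (du/dtau, dv/dtau) = (-0.625000, -0.500000); Gamma_uuu = -1.636628, Gamma_uuv = 0.231555, Gamma_uvv = 1.021469, Gamma_vuu = -0.486734, Gamma_vuv = -0.515173, Gamma_vvv = 1.137088; k1 = (-0.625000, -0.500000, 0.239218, 0.227842)
  k2: at (u, v) = (-0.531250, 0.475000), (du/dtau, dv/dtau) = (-0.613039, -0.488608); Gamma_uuu = -1.600890, Gamma_uuv = 0.121154, Gamma_uvv = 1.003344, Gamma_vuu = -0.464081, Gamma_vuv = -0.612033, Gamma_vvv = 1.110816; k2 = (-0.613039, -0.488608, 0.289526, 0.275867)
  k3: at (u, v) = (-0.530652, 0.475570), (du/dtau, dv/dtau) = (-0.610524, -0.486207); Gamma_uuu = -1.601442, Gamma_uuv = 0.123127, Gamma_uvv = 1.004013, Gamma_vuu = -0.464429, Gamma_vuv = -0.610222, Gamma_vvv = 1.111549; k3 = (-0.610524, -0.486207, 0.286476, 0.272622)
  k4: at (u, v) = (-0.561052, 0.451379), (du/dtau, dv/dtau) = (-0.596352, -0.472738); Gamma_uuu = -1.568087, Gamma_uuv = 0.041910, Gamma_uvv = 0.961388, Gamma_vuu = -0.448722, Gamma_vuv = -0.685950, Gamma_vvv = 1.067491; k4 = (-0.596352, -0.472738, 0.319186, 0.307782)
  Y <- Y + (h/6)(k1 + 2k2 + 2k3 + k4): u = -0.5611, v = 0.4513, du/dtau = -0.5965, dv/dtau = -0.4728
step 2:
  k1: at (u, v) = (-0.561141, 0.451294), (du/dtau, dv/dtau) = (-0.596493, -0.472790); Gamma_uuu = -1.568011, Gamma_uuv = 0.041694, Gamma_uvv = 0.961217, Gamma_vuu = -0.448691, Gamma_vuv = -0.686165, Gamma_vvv = 1.067328; k1 = (-0.596493, -0.472790, 0.319527, 0.308085)
  k2: at (u, v) = (-0.590966, 0.427654), (du/dtau, dv/dtau) = (-0.580517, -0.457386); Gamma_uuu = -1.537165, Gamma_uuv = -0.014736, Gamma_uvv = 0.900014, Gamma_vuu = -0.438895, Gamma_vuv = -0.743196, Gamma_vvv = 1.009430; k2 = (-0.580517, -0.457386, 0.337565, 0.331400)
  k3: at (u, v) = (-0.590167, 0.428425), (du/dtau, dv/dtau) = (-0.579615, -0.456220); Gamma_uuu = -1.537794, Gamma_uuv = -0.013397, Gamma_uvv = 0.902042, Gamma_vuu = -0.439026, Gamma_vuv = -0.741723, Gamma_vvv = 1.011267; k3 = (-0.579615, -0.456220, 0.335964, 0.329281)
  k4: at (u, v) = (-0.619103, 0.405672), (du/dtau, dv/dtau) = (-0.562897, -0.439862); Gamma_uuu = -1.509456, Gamma_uuv = -0.049525, Gamma_uvv = 0.829600, Gamma_vuu = -0.433808, Gamma_vuv = -0.782551, Gamma_vvv = 0.945118; k4 = (-0.562897, -0.439862, 0.342290, 0.342108)
  Y <- Y + (h/6)(k1 + 2k2 + 2k3 + k4): u = -0.6191, v = 0.4056, du/dtau = -0.5630, dv/dtau = -0.4399


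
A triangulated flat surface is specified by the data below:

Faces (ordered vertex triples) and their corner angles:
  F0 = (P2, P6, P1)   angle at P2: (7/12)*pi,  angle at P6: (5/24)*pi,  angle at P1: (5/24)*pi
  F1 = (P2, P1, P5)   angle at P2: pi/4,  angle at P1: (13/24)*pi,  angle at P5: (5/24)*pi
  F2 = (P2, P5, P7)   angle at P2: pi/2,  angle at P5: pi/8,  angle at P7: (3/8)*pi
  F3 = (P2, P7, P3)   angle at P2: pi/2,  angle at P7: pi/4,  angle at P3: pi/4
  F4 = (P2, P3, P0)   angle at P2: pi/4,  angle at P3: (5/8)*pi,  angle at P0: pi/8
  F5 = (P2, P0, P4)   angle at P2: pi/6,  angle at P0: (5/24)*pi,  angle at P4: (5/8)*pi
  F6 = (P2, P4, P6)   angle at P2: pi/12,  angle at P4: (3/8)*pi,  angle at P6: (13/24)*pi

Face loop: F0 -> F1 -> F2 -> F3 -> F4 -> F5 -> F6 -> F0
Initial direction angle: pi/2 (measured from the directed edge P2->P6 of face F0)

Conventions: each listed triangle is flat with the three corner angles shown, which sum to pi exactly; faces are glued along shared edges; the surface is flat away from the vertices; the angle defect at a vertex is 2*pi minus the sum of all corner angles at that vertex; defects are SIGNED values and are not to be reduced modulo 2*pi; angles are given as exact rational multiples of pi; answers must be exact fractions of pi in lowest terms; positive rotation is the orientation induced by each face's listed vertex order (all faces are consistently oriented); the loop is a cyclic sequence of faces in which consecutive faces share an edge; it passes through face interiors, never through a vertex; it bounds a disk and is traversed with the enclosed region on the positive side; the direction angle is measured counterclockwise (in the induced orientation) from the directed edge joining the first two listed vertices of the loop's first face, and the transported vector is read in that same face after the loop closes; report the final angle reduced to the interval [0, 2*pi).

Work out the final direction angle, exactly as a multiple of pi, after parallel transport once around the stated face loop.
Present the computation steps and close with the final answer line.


enclosed vertex P2: corner angles sum to (7/3)*pi, defect = 2*pi - (7/3)*pi = -pi/3
the rotation equals the total enclosed defect, so the final angle is initial + defects (mod 2*pi)
final angle = pi/2 - pi/3 = pi/6 (mod 2*pi)

Answer: final direction angle = pi/6


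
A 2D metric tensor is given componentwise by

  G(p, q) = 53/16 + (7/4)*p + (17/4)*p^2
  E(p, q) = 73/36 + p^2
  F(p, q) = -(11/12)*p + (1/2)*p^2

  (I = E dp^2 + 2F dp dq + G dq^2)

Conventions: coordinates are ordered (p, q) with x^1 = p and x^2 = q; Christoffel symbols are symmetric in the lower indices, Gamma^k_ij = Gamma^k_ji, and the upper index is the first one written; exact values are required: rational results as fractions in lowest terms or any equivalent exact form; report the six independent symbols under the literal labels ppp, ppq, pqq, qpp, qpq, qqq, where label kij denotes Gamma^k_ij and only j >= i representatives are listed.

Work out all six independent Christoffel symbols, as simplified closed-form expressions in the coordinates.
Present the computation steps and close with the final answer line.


E = 73/36 + p^2; F = -(11/12)*p + (1/2)*p^2; G = 53/16 + (7/4)*p + (17/4)*p^2
Gamma^k_ij = (1/2) g^{kl} (d_i g_jl + d_j g_il - d_l g_ij), with g^inv = (1/(EG-F^2)) [[G, -F], [-F, E]]
first partials: E_p = 2*p, E_q = 0, F_p = -11/12 + p, F_q = 0, G_p = 7/4 + (17/2)*p, G_q = 0
D = EG - F^2 = 3869/576 + (511/144)*p + (1597/144)*p^2 + (8/3)*p^3 + 4*p^4
expanded: Gamma^p_pp = (G E_p - 2F F_p + F E_q)/(2D), Gamma^p_pq = (G E_q - F G_p)/(2D), Gamma^p_qq = (2G F_q - G G_p - F G_q)/(2D), Gamma^q_pp = (2E F_p - E E_q - F E_p)/(2D), Gamma^q_pq = (E G_p - F E_q)/(2D), Gamma^q_qq = (E G_q - 2F F_q + F G_p)/(2D); substitute and cancel common factors

Answer: Gamma_ppp = (2160*p^3 + 1800*p^2 + 1424*p)/(2304*p^4 + 1536*p^3 + 6388*p^2 + 2044*p + 3869), Gamma_ppq = (-1224*p^3 + 1992*p^2 + 462*p)/(2304*p^4 + 1536*p^3 + 6388*p^2 + 2044*p + 3869), Gamma_pqq = (-20808*p^3 - 12852*p^2 - 17982*p - 3339)/(4608*p^4 + 3072*p^3 + 12776*p^2 + 4088*p + 7738), Gamma_qpp = (864*p^3 + 3504*p - 3212)/(6912*p^4 + 4608*p^3 + 19164*p^2 + 6132*p + 11607), Gamma_qpq = (2448*p^3 + 504*p^2 + 4964*p + 1022)/(2304*p^4 + 1536*p^3 + 6388*p^2 + 2044*p + 3869), Gamma_qqq = (1224*p^3 - 1992*p^2 - 462*p)/(2304*p^4 + 1536*p^3 + 6388*p^2 + 2044*p + 3869)


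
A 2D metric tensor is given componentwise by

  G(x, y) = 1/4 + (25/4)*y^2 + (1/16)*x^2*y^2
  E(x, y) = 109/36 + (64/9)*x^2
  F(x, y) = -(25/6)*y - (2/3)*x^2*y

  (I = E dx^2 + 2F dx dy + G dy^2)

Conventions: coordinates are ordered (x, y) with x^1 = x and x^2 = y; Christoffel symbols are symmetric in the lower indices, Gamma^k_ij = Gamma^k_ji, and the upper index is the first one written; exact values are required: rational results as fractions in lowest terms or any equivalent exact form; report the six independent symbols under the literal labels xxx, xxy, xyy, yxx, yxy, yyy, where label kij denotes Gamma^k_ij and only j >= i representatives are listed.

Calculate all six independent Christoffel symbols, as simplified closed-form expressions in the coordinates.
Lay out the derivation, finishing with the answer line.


E = 109/36 + (64/9)*x^2; F = -(25/6)*y - (2/3)*x^2*y; G = 1/4 + (25/4)*y^2 + (1/16)*x^2*y^2
Gamma^k_ij = (1/2) g^{kl} (d_i g_jl + d_j g_il - d_l g_ij), with g^inv = (1/(EG-F^2)) [[G, -F], [-F, E]]
first partials: E_x = (128/9)*x, E_y = 0, F_x = -(4/3)*x*y, F_y = -25/6 - (2/3)*x^2, G_x = (1/8)*x*y^2, G_y = (25/2)*y + (1/8)*x^2*y
D = EG - F^2 = 109/144 + (25/16)*y^2 + (16/9)*x^2 + (2501/64)*x^2*y^2
expanded: Gamma^x_xx = (G E_x - 2F F_x + F E_y)/(2D), Gamma^x_xy = (G E_y - F G_x)/(2D), Gamma^x_yy = (2G F_y - G G_x - F G_y)/(2D), Gamma^y_xx = (2E F_x - E E_y - F E_x)/(2D), Gamma^y_xy = (E G_x - F E_y)/(2D), Gamma^y_yy = (E G_y - 2F F_y + F G_x)/(2D); substitute and cancel common factors

Answer: Gamma_xxx = (-256*x^3*y^2 + 22400*x*y^2 + 1024*x)/(22509*x^2*y^2 + 1024*x^2 + 900*y^2 + 436), Gamma_xxy = (24*x^3*y^3 + 150*x*y^3)/(22509*x^2*y^2 + 1024*x^2 + 900*y^2 + 436), Gamma_xyy = (-9*x^3*y^4 - 384*x^2 - 900*x*y^4 - 36*x*y^2 - 2400)/(90036*x^2*y^2 + 4096*x^2 + 3600*y^2 + 1744), Gamma_yxx = (-8192*x^3*y + 44224*x*y)/(67527*x^2*y^2 + 3072*x^2 + 2700*y^2 + 1308), Gamma_yxy = (256*x^3*y^2 + 109*x*y^2)/(22509*x^2*y^2 + 1024*x^2 + 900*y^2 + 436), Gamma_yyy = (-24*x^3*y^3 + 22509*x^2*y - 150*x*y^3 + 900*y)/(22509*x^2*y^2 + 1024*x^2 + 900*y^2 + 436)


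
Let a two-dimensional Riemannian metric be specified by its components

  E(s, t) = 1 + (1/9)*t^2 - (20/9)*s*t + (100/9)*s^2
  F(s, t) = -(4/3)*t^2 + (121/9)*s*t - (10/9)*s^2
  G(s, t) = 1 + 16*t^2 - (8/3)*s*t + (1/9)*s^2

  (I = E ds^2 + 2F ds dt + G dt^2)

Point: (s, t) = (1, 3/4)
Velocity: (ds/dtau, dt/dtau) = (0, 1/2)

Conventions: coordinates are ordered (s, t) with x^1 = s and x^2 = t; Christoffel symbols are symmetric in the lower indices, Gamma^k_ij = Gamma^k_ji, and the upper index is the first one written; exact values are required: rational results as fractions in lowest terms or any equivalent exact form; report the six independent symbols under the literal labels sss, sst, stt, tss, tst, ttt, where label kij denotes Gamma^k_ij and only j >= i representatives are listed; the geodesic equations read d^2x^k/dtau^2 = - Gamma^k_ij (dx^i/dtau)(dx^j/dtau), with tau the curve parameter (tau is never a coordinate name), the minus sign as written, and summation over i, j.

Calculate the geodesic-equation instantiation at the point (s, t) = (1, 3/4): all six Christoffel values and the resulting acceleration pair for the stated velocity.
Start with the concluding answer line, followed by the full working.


Answer: Gamma_sss = 1480/2537, Gamma_sst = -148/2537, Gamma_stt = 1776/2537, Gamma_tss = 1280/2537, Gamma_tst = -128/2537, Gamma_ttt = 1536/2537; accelerations (d^2s/dtau^2, d^2t/dtau^2) = (-444/2537, -384/2537)

E = 1513/144, F = 74/9, G = 73/9 at the point
E_s = 185/9, E_t = -37/18, F_s = 283/36, F_t = 103/9, G_s = -16/9, G_t = 64/3
EG - F^2 = 2537/144;  g^inv = (144/2537) * [[73/9, -74/9], [-74/9, 1513/144]]
first-kind symbols [ij,l] = (1/2)(d_i g_jl + d_j g_il - d_l g_ij): [ss,s] = E_s/2 = 185/18, [ss,t] = F_s - E_t/2 = 80/9, [st,s] = E_t/2 = -37/36, [st,t] = G_s/2 = -8/9, [tt,s] = F_t - G_s/2 = 37/3, [tt,t] = G_t/2 = 32/3
Gamma^s_ij = (G*[ij,s] - F*[ij,t])/(EG - F^2), Gamma^t_ij = (E*[ij,t] - F*[ij,s])/(EG - F^2)
Gamma_sss = 1480/2537, Gamma_sst = -148/2537, Gamma_stt = 1776/2537, Gamma_tss = 1280/2537, Gamma_tst = -128/2537, Gamma_ttt = 1536/2537
d^2s/dtau^2 = -(Gamma_sss*(0)^2 + 2*Gamma_sst*(0)*(1/2) + Gamma_stt*(1/2)^2) = -444/2537
d^2t/dtau^2 = -(Gamma_tss*(0)^2 + 2*Gamma_tst*(0)*(1/2) + Gamma_ttt*(1/2)^2) = -384/2537
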